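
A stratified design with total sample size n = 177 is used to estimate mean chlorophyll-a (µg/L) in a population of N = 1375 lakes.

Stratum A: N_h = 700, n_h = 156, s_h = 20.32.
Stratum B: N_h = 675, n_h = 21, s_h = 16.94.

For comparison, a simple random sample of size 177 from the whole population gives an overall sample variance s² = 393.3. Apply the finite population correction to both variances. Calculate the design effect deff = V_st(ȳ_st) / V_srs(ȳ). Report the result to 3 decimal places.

deff ≈ 1.923

V̂(ȳ_st) = Σ W_h² (1 − n_h/N_h) s_h²/n_h, with W_h = N_h/N and N = 1375:
  stratum A: (700/1375)²·(1 − 156/700)·20.32²/156 = 0.533107
  stratum B: (675/1375)²·(1 − 21/675)·16.94²/21 = 3.19068
V_st = 3.72379
V_srs = (1 − 177/1375)·393.3/177 = 1.936
deff = V_st / V_srs = 3.72379/1.936 = 1.9234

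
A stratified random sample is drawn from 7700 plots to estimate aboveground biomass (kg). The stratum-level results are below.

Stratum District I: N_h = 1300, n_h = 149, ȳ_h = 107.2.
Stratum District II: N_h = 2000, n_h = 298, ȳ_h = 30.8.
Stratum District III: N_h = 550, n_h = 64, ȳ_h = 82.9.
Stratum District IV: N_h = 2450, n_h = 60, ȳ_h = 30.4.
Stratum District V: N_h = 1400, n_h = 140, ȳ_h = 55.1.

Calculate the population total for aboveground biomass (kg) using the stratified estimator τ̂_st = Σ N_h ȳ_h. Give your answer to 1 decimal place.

τ̂_st ≈ 398175.0

τ̂_st = Σ N_h ȳ_h = 1300·107.2 + 2000·30.8 + 550·82.9 + 2450·30.4 + 1400·55.1 = 398175.0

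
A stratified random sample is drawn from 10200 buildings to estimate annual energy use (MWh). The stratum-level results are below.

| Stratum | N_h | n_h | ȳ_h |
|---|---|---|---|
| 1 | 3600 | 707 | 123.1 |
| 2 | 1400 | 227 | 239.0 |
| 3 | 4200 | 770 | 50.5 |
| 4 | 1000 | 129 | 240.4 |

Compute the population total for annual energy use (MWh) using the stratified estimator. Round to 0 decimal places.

τ̂_st = Σ N_h ȳ_h = 3600·123.1 + 1400·239.0 + 4200·50.5 + 1000·240.4 = 1230260

τ̂_st ≈ 1230260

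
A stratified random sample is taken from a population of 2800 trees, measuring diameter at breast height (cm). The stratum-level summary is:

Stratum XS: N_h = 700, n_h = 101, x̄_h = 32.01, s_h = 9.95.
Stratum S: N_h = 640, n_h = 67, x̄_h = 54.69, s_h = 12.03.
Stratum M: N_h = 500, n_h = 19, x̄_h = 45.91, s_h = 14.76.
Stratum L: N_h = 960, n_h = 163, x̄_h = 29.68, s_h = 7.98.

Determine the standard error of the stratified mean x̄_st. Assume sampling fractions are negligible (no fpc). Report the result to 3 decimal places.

SE(x̄_st) ≈ 0.765

V̂(x̄_st) = Σ W_h² s_h²/n_h, with W_h = N_h/N and N = 2800:
  stratum XS: (700/2800)²·9.95²/101 = 0.0612639
  stratum S: (640/2800)²·12.03²/67 = 0.11285
  stratum M: (500/2800)²·14.76²/19 = 0.365631
  stratum L: (960/2800)²·7.98²/163 = 0.0459245
V̂(x̄_st) = 0.585669
SE(x̄_st) = √0.585669 = 0.76529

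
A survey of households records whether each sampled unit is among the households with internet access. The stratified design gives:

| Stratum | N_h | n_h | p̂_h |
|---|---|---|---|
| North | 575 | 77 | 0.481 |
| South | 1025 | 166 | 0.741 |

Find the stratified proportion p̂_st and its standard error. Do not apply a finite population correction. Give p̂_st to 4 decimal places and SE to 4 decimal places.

p̂_st ≈ 0.6476, SE ≈ 0.0300

N = 1600; stratum weights W_h = N_h/N.
p̂_st = Σ W_h p̂_h = (575·0.481 + 1025·0.741)/1600 = 0.64756
V̂(p̂_st) = Σ W_h² p̂_h(1−p̂_h)/(n_h−1):
  stratum North: (575/1600)²·0.481·0.519/76 = 0.000424223
  stratum South: (1025/1600)²·0.741·0.259/165 = 0.000477355
V̂(p̂_st) = 0.000901579; SE = √V̂ = 0.0300263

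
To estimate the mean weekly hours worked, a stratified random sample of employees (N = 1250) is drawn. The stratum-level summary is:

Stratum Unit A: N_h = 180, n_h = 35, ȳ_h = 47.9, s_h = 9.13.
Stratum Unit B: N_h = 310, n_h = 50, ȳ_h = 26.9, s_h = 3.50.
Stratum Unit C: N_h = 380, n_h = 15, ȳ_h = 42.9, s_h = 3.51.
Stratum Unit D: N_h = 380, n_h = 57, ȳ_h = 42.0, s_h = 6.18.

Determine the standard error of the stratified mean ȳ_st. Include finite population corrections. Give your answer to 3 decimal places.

V̂(ȳ_st) = Σ W_h² (1 − n_h/N_h) s_h²/n_h, with W_h = N_h/N and N = 1250:
  stratum Unit A: (180/1250)²·(1 − 35/180)·9.13²/35 = 0.0397827
  stratum Unit B: (310/1250)²·(1 − 50/310)·3.50²/50 = 0.0126381
  stratum Unit C: (380/1250)²·(1 − 15/380)·3.51²/15 = 0.0729087
  stratum Unit D: (380/1250)²·(1 − 57/380)·6.18²/57 = 0.0526342
V̂(ȳ_st) = 0.177964
SE(ȳ_st) = √0.177964 = 0.421857

SE(ȳ_st) ≈ 0.422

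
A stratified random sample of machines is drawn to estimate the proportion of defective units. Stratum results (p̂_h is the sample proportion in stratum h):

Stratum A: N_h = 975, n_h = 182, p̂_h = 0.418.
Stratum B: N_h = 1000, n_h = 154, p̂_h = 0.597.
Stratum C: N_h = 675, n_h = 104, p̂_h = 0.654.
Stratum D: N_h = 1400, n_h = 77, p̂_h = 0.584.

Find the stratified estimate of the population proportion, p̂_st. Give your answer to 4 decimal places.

p̂_st ≈ 0.5589

N = 4050; stratum weights W_h = N_h/N.
p̂_st = Σ W_h p̂_h = (975·0.418 + 1000·0.597 + 675·0.654 + 1400·0.584)/4050 = 0.55891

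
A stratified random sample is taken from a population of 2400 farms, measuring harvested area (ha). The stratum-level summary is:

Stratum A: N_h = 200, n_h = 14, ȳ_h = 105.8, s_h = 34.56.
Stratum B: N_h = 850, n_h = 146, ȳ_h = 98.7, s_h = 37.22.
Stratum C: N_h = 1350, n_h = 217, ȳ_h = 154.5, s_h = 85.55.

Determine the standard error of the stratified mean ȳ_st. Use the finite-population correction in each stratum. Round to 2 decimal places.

V̂(ȳ_st) = Σ W_h² (1 − n_h/N_h) s_h²/n_h, with W_h = N_h/N and N = 2400:
  stratum A: (200/2400)²·(1 − 14/200)·34.56²/14 = 0.550985
  stratum B: (850/2400)²·(1 − 146/850)·37.22²/146 = 0.985755
  stratum C: (1350/2400)²·(1 − 217/1350)·85.55²/217 = 8.95615
V̂(ȳ_st) = 10.4929
SE(ȳ_st) = √10.4929 = 3.23927

SE(ȳ_st) ≈ 3.24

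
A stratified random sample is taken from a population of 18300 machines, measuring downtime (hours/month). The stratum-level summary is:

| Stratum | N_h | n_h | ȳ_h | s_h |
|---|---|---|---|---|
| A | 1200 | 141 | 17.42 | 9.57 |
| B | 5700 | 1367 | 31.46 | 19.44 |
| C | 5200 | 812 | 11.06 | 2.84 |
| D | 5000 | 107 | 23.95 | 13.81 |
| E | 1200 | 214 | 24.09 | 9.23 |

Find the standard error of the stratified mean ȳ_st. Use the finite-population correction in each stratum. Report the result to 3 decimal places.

SE(ȳ_st) ≈ 0.394

V̂(ȳ_st) = Σ W_h² (1 − n_h/N_h) s_h²/n_h, with W_h = N_h/N and N = 18300:
  stratum A: (1200/18300)²·(1 − 141/1200)·9.57²/141 = 0.00246479
  stratum B: (5700/18300)²·(1 − 1367/5700)·19.44²/1367 = 0.0203885
  stratum C: (5200/18300)²·(1 − 812/5200)·2.84²/812 = 0.000676781
  stratum D: (5000/18300)²·(1 − 107/5000)·13.81²/107 = 0.130211
  stratum E: (1200/18300)²·(1 − 214/1200)·9.23²/214 = 0.00140652
V̂(ȳ_st) = 0.155147
SE(ȳ_st) = √0.155147 = 0.393887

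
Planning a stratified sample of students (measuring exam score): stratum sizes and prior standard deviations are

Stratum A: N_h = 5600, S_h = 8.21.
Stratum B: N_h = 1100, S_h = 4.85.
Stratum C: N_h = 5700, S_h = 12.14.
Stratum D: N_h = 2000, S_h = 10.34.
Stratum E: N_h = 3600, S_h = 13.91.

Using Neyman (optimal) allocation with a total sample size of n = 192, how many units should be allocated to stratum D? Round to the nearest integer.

Neyman allocation: n_h = n · N_h S_h / Σ N_i S_i, with n = 192.
  stratum A: N_h·S_h = 5600·8.21 = 45976.00
  stratum B: N_h·S_h = 1100·4.85 = 5335.00
  stratum C: N_h·S_h = 5700·12.14 = 69198.00
  stratum D: N_h·S_h = 2000·10.34 = 20680.00
  stratum E: N_h·S_h = 3600·13.91 = 50076.00
Σ N_h S_h = 191265.00
n for stratum D = 192·20680.00/191265.00 = 20.759 → 21

21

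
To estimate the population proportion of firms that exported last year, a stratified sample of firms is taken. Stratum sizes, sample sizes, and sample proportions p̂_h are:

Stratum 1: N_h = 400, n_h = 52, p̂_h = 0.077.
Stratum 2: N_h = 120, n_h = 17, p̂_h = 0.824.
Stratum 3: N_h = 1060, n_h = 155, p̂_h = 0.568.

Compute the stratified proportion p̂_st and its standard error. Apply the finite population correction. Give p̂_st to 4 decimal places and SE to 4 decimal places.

N = 1580; stratum weights W_h = N_h/N.
p̂_st = Σ W_h p̂_h = (400·0.077 + 120·0.824 + 1060·0.568)/1580 = 0.46314
V̂(p̂_st) = Σ W_h² (1 − n_h/N_h) p̂_h(1−p̂_h)/(n_h−1):
  stratum 1: (400/1580)²·(1 − 52/400)·0.077·0.923/51 = 7.77047e-05
  stratum 2: (120/1580)²·(1 − 17/120)·0.824·0.176/16 = 4.4877e-05
  stratum 3: (1060/1580)²·(1 − 155/1060)·0.568·0.432/154 = 0.000612282
V̂(p̂_st) = 0.000734864; SE = √V̂ = 0.0271084

p̂_st ≈ 0.4631, SE ≈ 0.0271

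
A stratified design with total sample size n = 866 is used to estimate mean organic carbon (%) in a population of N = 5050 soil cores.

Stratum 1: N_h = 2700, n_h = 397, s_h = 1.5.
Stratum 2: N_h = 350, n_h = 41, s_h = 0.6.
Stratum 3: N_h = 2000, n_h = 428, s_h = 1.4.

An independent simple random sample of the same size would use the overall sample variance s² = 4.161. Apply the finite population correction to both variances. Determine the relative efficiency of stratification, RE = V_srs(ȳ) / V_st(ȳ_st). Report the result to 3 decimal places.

RE ≈ 2.007

V̂(ȳ_st) = Σ W_h² (1 − n_h/N_h) s_h²/n_h, with W_h = N_h/N and N = 5050:
  stratum 1: (2700/5050)²·(1 − 397/2700)·1.5²/397 = 0.00138187
  stratum 2: (350/5050)²·(1 − 41/350)·0.6²/41 = 3.72359e-05
  stratum 3: (2000/5050)²·(1 − 428/2000)·1.4²/428 = 0.000564563
V_st = 0.00198367
V_srs = (1 − 866/5050)·4.161/866 = 0.00398089
Relative efficiency = V_srs / V_st = 0.00398089/0.00198367 = 2.0068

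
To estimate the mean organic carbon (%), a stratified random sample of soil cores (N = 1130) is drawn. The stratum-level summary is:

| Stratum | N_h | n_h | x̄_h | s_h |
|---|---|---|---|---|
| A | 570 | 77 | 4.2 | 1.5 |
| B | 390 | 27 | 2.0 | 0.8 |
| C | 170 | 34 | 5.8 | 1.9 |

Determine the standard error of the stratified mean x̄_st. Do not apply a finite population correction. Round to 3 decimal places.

SE(x̄_st) ≈ 0.113

V̂(x̄_st) = Σ W_h² s_h²/n_h, with W_h = N_h/N and N = 1130:
  stratum A: (570/1130)²·1.5²/77 = 0.00743506
  stratum B: (390/1130)²·0.8²/27 = 0.0028235
  stratum C: (170/1130)²·1.9²/34 = 0.00240309
V̂(x̄_st) = 0.0126617
SE(x̄_st) = √0.0126617 = 0.112524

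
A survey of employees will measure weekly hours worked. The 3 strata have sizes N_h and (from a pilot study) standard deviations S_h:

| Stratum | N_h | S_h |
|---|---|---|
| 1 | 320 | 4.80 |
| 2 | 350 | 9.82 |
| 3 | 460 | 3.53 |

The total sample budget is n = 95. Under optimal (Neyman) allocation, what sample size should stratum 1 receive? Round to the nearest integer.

22

Neyman allocation: n_h = n · N_h S_h / Σ N_i S_i, with n = 95.
  stratum 1: N_h·S_h = 320·4.80 = 1536.00
  stratum 2: N_h·S_h = 350·9.82 = 3437.00
  stratum 3: N_h·S_h = 460·3.53 = 1623.80
Σ N_h S_h = 6596.80
n for stratum 1 = 95·1536.00/6596.80 = 22.120 → 22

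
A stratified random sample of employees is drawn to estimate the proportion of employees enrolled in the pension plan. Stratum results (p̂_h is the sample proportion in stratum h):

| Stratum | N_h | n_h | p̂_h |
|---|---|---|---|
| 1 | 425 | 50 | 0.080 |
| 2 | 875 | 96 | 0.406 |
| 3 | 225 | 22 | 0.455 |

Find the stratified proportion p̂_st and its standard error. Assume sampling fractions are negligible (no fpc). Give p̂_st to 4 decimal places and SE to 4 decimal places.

N = 1525; stratum weights W_h = N_h/N.
p̂_st = Σ W_h p̂_h = (425·0.080 + 875·0.406 + 225·0.455)/1525 = 0.32238
V̂(p̂_st) = Σ W_h² p̂_h(1−p̂_h)/(n_h−1):
  stratum 1: (425/1525)²·0.080·0.920/49 = 0.000116659
  stratum 2: (875/1525)²·0.406·0.594/95 = 0.000835729
  stratum 3: (225/1525)²·0.455·0.545/21 = 0.000257048
V̂(p̂_st) = 0.00120944; SE = √V̂ = 0.0347769

p̂_st ≈ 0.3224, SE ≈ 0.0348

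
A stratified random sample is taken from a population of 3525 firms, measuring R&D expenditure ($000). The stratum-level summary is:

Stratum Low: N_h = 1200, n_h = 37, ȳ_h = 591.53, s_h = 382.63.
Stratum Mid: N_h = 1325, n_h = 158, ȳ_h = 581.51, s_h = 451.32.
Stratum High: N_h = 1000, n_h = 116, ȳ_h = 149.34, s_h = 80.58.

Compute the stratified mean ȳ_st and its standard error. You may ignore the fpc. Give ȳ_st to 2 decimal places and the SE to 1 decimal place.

ȳ_st = Σ W_h ȳ_h = (1200·591.53 + 1325·581.51 + 1000·149.34)/3525 = 462.31965
V̂(ȳ_st) = Σ W_h² s_h²/n_h, with W_h = N_h/N and N = 3525:
  stratum Low: (1200/3525)²·382.63²/37 = 458.565
  stratum Mid: (1325/3525)²·451.32²/158 = 182.148
  stratum High: (1000/3525)²·80.58²/116 = 4.50483
V̂(ȳ_st) = 645.218
SE(ȳ_st) = √645.218 = 25.4011

ȳ_st ≈ 462.32, SE ≈ 25.4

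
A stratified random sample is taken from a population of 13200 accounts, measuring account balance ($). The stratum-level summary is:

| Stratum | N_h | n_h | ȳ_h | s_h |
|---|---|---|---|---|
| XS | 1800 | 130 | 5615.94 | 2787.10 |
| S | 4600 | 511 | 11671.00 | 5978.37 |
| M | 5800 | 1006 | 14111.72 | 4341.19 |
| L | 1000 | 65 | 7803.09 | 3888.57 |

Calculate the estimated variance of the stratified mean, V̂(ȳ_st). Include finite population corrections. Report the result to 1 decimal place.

V̂(ȳ_st) ≈ 12819.1

V̂(ȳ_st) = Σ W_h² (1 − n_h/N_h) s_h²/n_h, with W_h = N_h/N and N = 13200:
  stratum XS: (1800/13200)²·(1 − 130/1800)·2787.10²/130 = 1030.87
  stratum S: (4600/13200)²·(1 − 511/4600)·5978.37²/511 = 7550.43
  stratum M: (5800/13200)²·(1 − 1006/5800)·4341.19²/1006 = 2989.49
  stratum L: (1000/13200)²·(1 − 65/1000)·3888.57²/65 = 1248.33
V̂(ȳ_st) = 12819.1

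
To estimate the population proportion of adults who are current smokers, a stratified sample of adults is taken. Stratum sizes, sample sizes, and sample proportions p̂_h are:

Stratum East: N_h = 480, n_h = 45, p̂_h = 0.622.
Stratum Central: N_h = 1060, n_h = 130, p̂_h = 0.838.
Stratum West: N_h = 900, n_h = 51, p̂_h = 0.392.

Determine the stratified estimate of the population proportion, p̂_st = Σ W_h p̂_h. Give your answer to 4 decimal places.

p̂_st ≈ 0.6310

N = 2440; stratum weights W_h = N_h/N.
p̂_st = Σ W_h p̂_h = (480·0.622 + 1060·0.838 + 900·0.392)/2440 = 0.63100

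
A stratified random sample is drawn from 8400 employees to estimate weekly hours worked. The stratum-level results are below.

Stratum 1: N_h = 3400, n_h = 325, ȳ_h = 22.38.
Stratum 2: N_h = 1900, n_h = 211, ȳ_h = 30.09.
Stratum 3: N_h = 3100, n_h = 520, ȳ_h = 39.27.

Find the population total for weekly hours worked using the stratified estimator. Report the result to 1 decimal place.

τ̂_st = Σ N_h ȳ_h = 3400·22.38 + 1900·30.09 + 3100·39.27 = 255000.0

τ̂_st ≈ 255000.0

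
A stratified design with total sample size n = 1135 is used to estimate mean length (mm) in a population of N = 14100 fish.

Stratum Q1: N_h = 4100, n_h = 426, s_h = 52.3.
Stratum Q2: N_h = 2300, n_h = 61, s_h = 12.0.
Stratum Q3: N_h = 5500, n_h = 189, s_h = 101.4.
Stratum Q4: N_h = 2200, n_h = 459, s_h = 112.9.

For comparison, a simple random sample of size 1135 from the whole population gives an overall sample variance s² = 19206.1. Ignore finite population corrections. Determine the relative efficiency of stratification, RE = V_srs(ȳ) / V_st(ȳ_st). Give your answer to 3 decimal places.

V̂(ȳ_st) = Σ W_h² s_h²/n_h, with W_h = N_h/N and N = 14100:
  stratum Q1: (4100/14100)²·52.3²/426 = 0.542904
  stratum Q2: (2300/14100)²·12.0²/61 = 0.0628131
  stratum Q3: (5500/14100)²·101.4²/189 = 8.27754
  stratum Q4: (2200/14100)²·112.9²/459 = 0.676055
V_st = 9.55931
V_srs = s²/n = 19206.1/1135 = 16.9217
Relative efficiency = V_srs / V_st = 16.9217/9.55931 = 1.7702

RE ≈ 1.770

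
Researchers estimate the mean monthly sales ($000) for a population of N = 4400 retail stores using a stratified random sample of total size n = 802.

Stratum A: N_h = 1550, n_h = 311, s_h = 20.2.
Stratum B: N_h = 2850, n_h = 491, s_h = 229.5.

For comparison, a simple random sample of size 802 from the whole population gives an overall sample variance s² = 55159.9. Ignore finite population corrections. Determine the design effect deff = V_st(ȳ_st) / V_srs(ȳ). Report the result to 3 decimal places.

V̂(ȳ_st) = Σ W_h² s_h²/n_h, with W_h = N_h/N and N = 4400:
  stratum A: (1550/4400)²·20.2²/311 = 0.162817
  stratum B: (2850/4400)²·229.5²/491 = 45.0058
V_st = 45.1686
V_srs = s²/n = 55159.9/802 = 68.7779
deff = V_st / V_srs = 45.1686/68.7779 = 0.6567

deff ≈ 0.657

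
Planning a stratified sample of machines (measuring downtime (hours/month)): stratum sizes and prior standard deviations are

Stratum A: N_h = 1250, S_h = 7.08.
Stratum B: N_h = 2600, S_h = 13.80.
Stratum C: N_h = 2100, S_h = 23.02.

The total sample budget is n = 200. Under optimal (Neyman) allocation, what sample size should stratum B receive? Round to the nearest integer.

77

Neyman allocation: n_h = n · N_h S_h / Σ N_i S_i, with n = 200.
  stratum A: N_h·S_h = 1250·7.08 = 8850.00
  stratum B: N_h·S_h = 2600·13.80 = 35880.00
  stratum C: N_h·S_h = 2100·23.02 = 48342.00
Σ N_h S_h = 93072.00
n for stratum B = 200·35880.00/93072.00 = 77.102 → 77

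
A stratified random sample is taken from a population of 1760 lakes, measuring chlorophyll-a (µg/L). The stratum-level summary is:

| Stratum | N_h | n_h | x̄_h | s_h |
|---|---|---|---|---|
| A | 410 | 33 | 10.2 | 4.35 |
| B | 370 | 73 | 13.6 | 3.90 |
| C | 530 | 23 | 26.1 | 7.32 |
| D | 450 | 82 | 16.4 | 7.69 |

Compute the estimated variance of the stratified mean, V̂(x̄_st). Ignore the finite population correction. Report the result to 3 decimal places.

V̂(x̄_st) = Σ W_h² s_h²/n_h, with W_h = N_h/N and N = 1760:
  stratum A: (410/1760)²·4.35²/33 = 0.0311177
  stratum B: (370/1760)²·3.90²/73 = 0.00920841
  stratum C: (530/1760)²·7.32²/23 = 0.211262
  stratum D: (450/1760)²·7.69²/82 = 0.0471453
V̂(x̄_st) = 0.298733

V̂(x̄_st) ≈ 0.299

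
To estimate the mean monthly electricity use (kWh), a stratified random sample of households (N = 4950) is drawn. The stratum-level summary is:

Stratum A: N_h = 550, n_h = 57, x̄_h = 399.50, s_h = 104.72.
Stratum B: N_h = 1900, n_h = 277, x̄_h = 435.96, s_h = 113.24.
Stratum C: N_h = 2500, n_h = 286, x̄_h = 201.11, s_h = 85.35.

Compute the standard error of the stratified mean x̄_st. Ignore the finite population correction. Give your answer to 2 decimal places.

SE(x̄_st) ≈ 3.96

V̂(x̄_st) = Σ W_h² s_h²/n_h, with W_h = N_h/N and N = 4950:
  stratum A: (550/4950)²·104.72²/57 = 2.3752
  stratum B: (1900/4950)²·113.24²/277 = 6.82051
  stratum C: (2500/4950)²·85.35²/286 = 6.49697
V̂(x̄_st) = 15.6927
SE(x̄_st) = √15.6927 = 3.9614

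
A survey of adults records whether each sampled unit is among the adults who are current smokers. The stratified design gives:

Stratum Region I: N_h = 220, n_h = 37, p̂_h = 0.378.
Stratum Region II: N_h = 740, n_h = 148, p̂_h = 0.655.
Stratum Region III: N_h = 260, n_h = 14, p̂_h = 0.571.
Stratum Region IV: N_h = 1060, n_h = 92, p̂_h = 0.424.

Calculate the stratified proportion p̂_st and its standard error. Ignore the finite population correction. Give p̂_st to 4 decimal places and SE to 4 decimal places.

N = 2280; stratum weights W_h = N_h/N.
p̂_st = Σ W_h p̂_h = (220·0.378 + 740·0.655 + 260·0.571 + 1060·0.424)/2280 = 0.51130
V̂(p̂_st) = Σ W_h² p̂_h(1−p̂_h)/(n_h−1):
  stratum Region I: (220/2280)²·0.378·0.622/36 = 6.08072e-05
  stratum Region II: (740/2280)²·0.655·0.345/147 = 0.000161934
  stratum Region III: (260/2280)²·0.571·0.429/13 = 0.000245034
  stratum Region IV: (1060/2280)²·0.424·0.576/91 = 0.000580081
V̂(p̂_st) = 0.00104786; SE = √V̂ = 0.0323706

p̂_st ≈ 0.5113, SE ≈ 0.0324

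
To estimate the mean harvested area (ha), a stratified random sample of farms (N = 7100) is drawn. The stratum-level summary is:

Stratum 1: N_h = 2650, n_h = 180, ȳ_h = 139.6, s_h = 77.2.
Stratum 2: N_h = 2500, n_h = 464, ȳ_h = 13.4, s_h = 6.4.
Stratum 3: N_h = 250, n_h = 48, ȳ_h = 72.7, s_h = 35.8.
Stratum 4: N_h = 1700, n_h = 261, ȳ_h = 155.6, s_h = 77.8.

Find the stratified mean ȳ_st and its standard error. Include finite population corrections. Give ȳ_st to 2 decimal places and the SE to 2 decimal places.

ȳ_st ≈ 96.64, SE ≈ 2.34

ȳ_st = Σ W_h ȳ_h = (2650·139.6 + 2500·13.4 + 250·72.7 + 1700·155.6)/7100 = 96.63873
V̂(ȳ_st) = Σ W_h² (1 − n_h/N_h) s_h²/n_h, with W_h = N_h/N and N = 7100:
  stratum 1: (2650/7100)²·(1 − 180/2650)·77.2²/180 = 4.29921
  stratum 2: (2500/7100)²·(1 − 464/2500)·6.4²/464 = 0.00891339
  stratum 3: (250/7100)²·(1 − 48/250)·35.8²/48 = 0.0267485
  stratum 4: (1700/7100)²·(1 − 261/1700)·77.8²/261 = 1.12541
V̂(ȳ_st) = 5.46028
SE(ȳ_st) = √5.46028 = 2.33672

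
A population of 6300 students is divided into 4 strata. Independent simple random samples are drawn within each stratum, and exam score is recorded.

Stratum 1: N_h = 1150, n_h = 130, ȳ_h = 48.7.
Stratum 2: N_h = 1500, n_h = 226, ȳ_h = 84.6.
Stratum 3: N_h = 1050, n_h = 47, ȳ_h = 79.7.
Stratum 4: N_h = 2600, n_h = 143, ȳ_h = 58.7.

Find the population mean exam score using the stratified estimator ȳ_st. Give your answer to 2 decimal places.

ȳ_st ≈ 66.54

N = Σ N_h = 6300. Stratum weights W_h = N_h/N.
ȳ_st = (1150·48.7 + 1500·84.6 + 1050·79.7 + 2600·58.7) / 6300 = 66.5413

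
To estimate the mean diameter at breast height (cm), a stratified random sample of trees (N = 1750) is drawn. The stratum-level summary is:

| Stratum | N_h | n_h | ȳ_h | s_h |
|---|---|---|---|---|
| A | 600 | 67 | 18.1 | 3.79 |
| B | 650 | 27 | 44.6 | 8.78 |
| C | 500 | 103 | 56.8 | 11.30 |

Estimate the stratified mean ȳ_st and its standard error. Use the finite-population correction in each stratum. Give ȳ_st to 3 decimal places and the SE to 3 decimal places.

ȳ_st ≈ 39.000, SE ≈ 0.693

ȳ_st = Σ W_h ȳ_h = (600·18.1 + 650·44.6 + 500·56.8)/1750 = 39.00000
V̂(ȳ_st) = Σ W_h² (1 − n_h/N_h) s_h²/n_h, with W_h = N_h/N and N = 1750:
  stratum A: (600/1750)²·(1 − 67/600)·3.79²/67 = 0.0223875
  stratum B: (650/1750)²·(1 − 27/650)·8.78²/27 = 0.377529
  stratum C: (500/1750)²·(1 − 103/500)·11.30²/103 = 0.0803534
V̂(ȳ_st) = 0.48027
SE(ȳ_st) = √0.48027 = 0.693015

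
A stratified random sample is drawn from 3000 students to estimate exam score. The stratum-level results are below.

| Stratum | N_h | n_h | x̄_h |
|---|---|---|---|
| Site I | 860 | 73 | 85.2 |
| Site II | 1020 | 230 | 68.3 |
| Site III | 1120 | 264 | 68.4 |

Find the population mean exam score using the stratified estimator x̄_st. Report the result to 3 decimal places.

x̄_st ≈ 73.182

N = Σ N_h = 3000. Stratum weights W_h = N_h/N.
x̄_st = (860·85.2 + 1020·68.3 + 1120·68.4) / 3000 = 73.18200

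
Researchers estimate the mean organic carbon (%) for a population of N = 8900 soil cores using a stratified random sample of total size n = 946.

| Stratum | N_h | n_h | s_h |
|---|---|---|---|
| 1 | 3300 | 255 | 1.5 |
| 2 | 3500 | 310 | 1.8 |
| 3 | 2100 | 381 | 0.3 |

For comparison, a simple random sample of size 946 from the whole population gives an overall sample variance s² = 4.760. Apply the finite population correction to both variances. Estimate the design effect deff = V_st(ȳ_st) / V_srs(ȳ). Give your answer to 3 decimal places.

deff ≈ 0.579

V̂(ȳ_st) = Σ W_h² (1 − n_h/N_h) s_h²/n_h, with W_h = N_h/N and N = 8900:
  stratum 1: (3300/8900)²·(1 − 255/3300)·1.5²/255 = 0.00111934
  stratum 2: (3500/8900)²·(1 − 310/3500)·1.8²/310 = 0.0014732
  stratum 3: (2100/8900)²·(1 − 381/2100)·0.3²/381 = 1.07655e-05
V_st = 0.00260331
V_srs = (1 − 946/8900)·4.760/946 = 0.00449688
deff = V_st / V_srs = 0.00260331/0.00449688 = 0.5789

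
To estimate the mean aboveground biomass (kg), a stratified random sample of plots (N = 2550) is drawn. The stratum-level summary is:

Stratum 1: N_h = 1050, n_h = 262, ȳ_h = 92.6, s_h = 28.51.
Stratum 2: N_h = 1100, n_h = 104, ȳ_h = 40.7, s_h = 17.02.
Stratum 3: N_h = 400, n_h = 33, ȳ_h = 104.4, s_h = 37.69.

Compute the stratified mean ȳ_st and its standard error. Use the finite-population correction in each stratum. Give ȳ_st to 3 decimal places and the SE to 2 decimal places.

ȳ_st = Σ W_h ȳ_h = (1050·92.6 + 1100·40.7 + 400·104.4)/2550 = 72.06275
V̂(ȳ_st) = Σ W_h² (1 − n_h/N_h) s_h²/n_h, with W_h = N_h/N and N = 2550:
  stratum 1: (1050/2550)²·(1 − 262/1050)·28.51²/262 = 0.394756
  stratum 2: (1100/2550)²·(1 − 104/1100)·17.02²/104 = 0.469307
  stratum 3: (400/2550)²·(1 − 33/400)·37.69²/33 = 0.971816
V̂(ȳ_st) = 1.83588
SE(ȳ_st) = √1.83588 = 1.35495

ȳ_st ≈ 72.063, SE ≈ 1.35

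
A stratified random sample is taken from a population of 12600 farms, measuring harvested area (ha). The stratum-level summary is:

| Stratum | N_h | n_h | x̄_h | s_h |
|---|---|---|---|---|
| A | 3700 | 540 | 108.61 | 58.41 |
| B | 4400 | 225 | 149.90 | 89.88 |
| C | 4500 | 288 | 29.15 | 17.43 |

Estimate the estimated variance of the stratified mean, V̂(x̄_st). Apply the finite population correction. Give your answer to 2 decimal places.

V̂(x̄_st) ≈ 4.75

V̂(x̄_st) = Σ W_h² (1 − n_h/N_h) s_h²/n_h, with W_h = N_h/N and N = 12600:
  stratum A: (3700/12600)²·(1 − 540/3700)·58.41²/540 = 0.465295
  stratum B: (4400/12600)²·(1 − 225/4400)·89.88²/225 = 4.15443
  stratum C: (4500/12600)²·(1 − 288/4500)·17.43²/288 = 0.12594
V̂(x̄_st) = 4.74567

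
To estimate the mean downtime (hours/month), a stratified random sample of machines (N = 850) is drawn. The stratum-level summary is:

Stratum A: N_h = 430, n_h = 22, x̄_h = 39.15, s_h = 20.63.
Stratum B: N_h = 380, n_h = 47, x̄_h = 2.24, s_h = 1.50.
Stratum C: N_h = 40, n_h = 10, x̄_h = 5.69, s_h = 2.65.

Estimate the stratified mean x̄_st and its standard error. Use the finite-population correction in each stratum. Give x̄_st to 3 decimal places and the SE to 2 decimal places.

x̄_st = Σ W_h x̄_h = (430·39.15 + 380·2.24 + 40·5.69)/850 = 21.07447
V̂(x̄_st) = Σ W_h² (1 − n_h/N_h) s_h²/n_h, with W_h = N_h/N and N = 850:
  stratum A: (430/850)²·(1 − 22/430)·20.63²/22 = 4.6975
  stratum B: (380/850)²·(1 − 47/380)·1.50²/47 = 0.00838445
  stratum C: (40/850)²·(1 − 10/40)·2.65²/10 = 0.00116637
V̂(x̄_st) = 4.70705
SE(x̄_st) = √4.70705 = 2.16957

x̄_st ≈ 21.074, SE ≈ 2.17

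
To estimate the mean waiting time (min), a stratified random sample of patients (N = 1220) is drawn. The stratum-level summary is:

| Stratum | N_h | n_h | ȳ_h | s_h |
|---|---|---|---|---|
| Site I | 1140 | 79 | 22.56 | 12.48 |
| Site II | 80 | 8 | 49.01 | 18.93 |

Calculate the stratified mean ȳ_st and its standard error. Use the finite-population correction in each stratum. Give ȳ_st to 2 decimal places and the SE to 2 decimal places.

ȳ_st = Σ W_h ȳ_h = (1140·22.56 + 80·49.01)/1220 = 24.29443
V̂(ȳ_st) = Σ W_h² (1 − n_h/N_h) s_h²/n_h, with W_h = N_h/N and N = 1220:
  stratum Site I: (1140/1220)²·(1 − 79/1140)·12.48²/79 = 1.60215
  stratum Site II: (80/1220)²·(1 − 8/80)·18.93²/8 = 0.173346
V̂(ȳ_st) = 1.77549
SE(ȳ_st) = √1.77549 = 1.33248

ȳ_st ≈ 24.29, SE ≈ 1.33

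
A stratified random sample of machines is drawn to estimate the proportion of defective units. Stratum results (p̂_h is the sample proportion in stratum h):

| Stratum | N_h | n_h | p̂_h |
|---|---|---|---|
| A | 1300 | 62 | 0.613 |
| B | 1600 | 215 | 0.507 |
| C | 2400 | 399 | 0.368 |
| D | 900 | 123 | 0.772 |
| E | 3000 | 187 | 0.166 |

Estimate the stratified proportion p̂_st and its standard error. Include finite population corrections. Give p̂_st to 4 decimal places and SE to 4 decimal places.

p̂_st ≈ 0.4004, SE ≈ 0.0150

N = 9200; stratum weights W_h = N_h/N.
p̂_st = Σ W_h p̂_h = (1300·0.613 + 1600·0.507 + 2400·0.368 + 900·0.772 + 3000·0.166)/9200 = 0.40045
V̂(p̂_st) = Σ W_h² (1 − n_h/N_h) p̂_h(1−p̂_h)/(n_h−1):
  stratum A: (1300/9200)²·(1 − 62/1300)·0.613·0.387/61 = 7.39486e-05
  stratum B: (1600/9200)²·(1 − 215/1600)·0.507·0.493/214 = 3.05798e-05
  stratum C: (2400/9200)²·(1 − 399/2400)·0.368·0.632/398 = 3.31562e-05
  stratum D: (900/9200)²·(1 − 123/900)·0.772·0.228/122 = 1.19201e-05
  stratum E: (3000/9200)²·(1 − 187/3000)·0.166·0.834/186 = 7.42124e-05
V̂(p̂_st) = 0.000223817; SE = √V̂ = 0.0149605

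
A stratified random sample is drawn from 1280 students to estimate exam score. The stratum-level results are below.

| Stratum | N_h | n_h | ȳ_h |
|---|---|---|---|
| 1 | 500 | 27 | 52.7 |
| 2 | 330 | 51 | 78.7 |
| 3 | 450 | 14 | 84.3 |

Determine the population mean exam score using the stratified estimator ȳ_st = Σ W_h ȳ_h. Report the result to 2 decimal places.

N = Σ N_h = 1280. Stratum weights W_h = N_h/N.
ȳ_st = (500·52.7 + 330·78.7 + 450·84.3) / 1280 = 70.5125

ȳ_st ≈ 70.51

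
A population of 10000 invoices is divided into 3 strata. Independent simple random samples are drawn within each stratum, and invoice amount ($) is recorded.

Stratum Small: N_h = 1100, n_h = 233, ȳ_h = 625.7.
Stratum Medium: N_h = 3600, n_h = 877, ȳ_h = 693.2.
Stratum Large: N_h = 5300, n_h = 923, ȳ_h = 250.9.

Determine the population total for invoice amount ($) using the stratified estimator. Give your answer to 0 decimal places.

τ̂_st ≈ 4513560

τ̂_st = Σ N_h ȳ_h = 1100·625.7 + 3600·693.2 + 5300·250.9 = 4513560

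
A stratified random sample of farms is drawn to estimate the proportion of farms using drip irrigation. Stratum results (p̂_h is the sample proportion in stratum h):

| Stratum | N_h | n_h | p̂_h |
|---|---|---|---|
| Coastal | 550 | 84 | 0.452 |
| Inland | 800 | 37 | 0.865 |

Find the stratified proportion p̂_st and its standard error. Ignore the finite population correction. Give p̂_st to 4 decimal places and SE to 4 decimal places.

N = 1350; stratum weights W_h = N_h/N.
p̂_st = Σ W_h p̂_h = (550·0.452 + 800·0.865)/1350 = 0.69674
V̂(p̂_st) = Σ W_h² p̂_h(1−p̂_h)/(n_h−1):
  stratum Coastal: (550/1350)²·0.452·0.548/83 = 0.000495335
  stratum Inland: (800/1350)²·0.865·0.135/36 = 0.00113909
V̂(p̂_st) = 0.00163443; SE = √V̂ = 0.0404281

p̂_st ≈ 0.6967, SE ≈ 0.0404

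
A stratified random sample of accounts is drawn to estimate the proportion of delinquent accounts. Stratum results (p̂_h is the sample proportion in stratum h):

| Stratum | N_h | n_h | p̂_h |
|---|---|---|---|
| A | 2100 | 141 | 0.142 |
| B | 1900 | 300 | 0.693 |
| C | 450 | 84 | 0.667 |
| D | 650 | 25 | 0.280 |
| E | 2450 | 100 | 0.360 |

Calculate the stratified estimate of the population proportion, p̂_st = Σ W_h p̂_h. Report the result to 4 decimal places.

N = 7550; stratum weights W_h = N_h/N.
p̂_st = Σ W_h p̂_h = (2100·0.142 + 1900·0.693 + 450·0.667 + 650·0.280 + 2450·0.360)/7550 = 0.39458

p̂_st ≈ 0.3946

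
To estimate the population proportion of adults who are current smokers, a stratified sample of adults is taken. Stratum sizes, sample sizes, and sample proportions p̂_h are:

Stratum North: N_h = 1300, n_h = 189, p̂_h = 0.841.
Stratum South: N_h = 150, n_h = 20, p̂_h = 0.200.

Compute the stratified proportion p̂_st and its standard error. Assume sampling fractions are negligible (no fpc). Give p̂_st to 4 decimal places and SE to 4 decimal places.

p̂_st ≈ 0.7747, SE ≈ 0.0257

N = 1450; stratum weights W_h = N_h/N.
p̂_st = Σ W_h p̂_h = (1300·0.841 + 150·0.200)/1450 = 0.77469
V̂(p̂_st) = Σ W_h² p̂_h(1−p̂_h)/(n_h−1):
  stratum North: (1300/1450)²·0.841·0.159/188 = 0.000571723
  stratum South: (150/1450)²·0.200·0.800/19 = 9.01183e-05
V̂(p̂_st) = 0.000661842; SE = √V̂ = 0.0257263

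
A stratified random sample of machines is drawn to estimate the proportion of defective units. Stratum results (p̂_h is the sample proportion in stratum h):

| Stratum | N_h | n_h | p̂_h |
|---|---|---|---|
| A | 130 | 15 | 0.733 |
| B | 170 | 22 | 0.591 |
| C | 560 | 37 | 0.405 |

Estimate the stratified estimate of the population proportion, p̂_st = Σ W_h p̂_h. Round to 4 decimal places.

N = 860; stratum weights W_h = N_h/N.
p̂_st = Σ W_h p̂_h = (130·0.733 + 170·0.591 + 560·0.405)/860 = 0.49135

p̂_st ≈ 0.4913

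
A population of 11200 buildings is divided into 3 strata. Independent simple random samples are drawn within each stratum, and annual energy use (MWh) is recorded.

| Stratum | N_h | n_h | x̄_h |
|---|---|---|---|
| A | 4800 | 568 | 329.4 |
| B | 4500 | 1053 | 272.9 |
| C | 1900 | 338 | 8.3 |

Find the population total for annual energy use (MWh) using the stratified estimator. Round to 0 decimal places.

τ̂_st = Σ N_h x̄_h = 4800·329.4 + 4500·272.9 + 1900·8.3 = 2824940

τ̂_st ≈ 2824940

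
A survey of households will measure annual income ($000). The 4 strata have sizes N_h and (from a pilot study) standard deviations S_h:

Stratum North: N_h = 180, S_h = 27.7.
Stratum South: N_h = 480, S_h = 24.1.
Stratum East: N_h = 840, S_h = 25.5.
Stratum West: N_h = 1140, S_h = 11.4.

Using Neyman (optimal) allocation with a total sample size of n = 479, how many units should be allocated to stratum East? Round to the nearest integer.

Neyman allocation: n_h = n · N_h S_h / Σ N_i S_i, with n = 479.
  stratum North: N_h·S_h = 180·27.7 = 4986.00
  stratum South: N_h·S_h = 480·24.1 = 11568.00
  stratum East: N_h·S_h = 840·25.5 = 21420.00
  stratum West: N_h·S_h = 1140·11.4 = 12996.00
Σ N_h S_h = 50970.00
n for stratum East = 479·21420.00/50970.00 = 201.298 → 201

201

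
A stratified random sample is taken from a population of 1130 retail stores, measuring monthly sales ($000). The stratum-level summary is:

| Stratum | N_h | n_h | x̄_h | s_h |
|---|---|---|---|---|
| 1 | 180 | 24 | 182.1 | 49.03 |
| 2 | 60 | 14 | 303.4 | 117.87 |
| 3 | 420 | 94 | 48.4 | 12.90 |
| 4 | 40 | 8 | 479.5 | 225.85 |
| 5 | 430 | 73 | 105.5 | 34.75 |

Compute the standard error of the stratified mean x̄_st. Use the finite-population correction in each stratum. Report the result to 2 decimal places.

V̂(x̄_st) = Σ W_h² (1 − n_h/N_h) s_h²/n_h, with W_h = N_h/N and N = 1130:
  stratum 1: (180/1130)²·(1 − 24/180)·49.03²/24 = 2.20269
  stratum 2: (60/1130)²·(1 − 14/60)·117.87²/14 = 2.14502
  stratum 3: (420/1130)²·(1 − 94/420)·12.90²/94 = 0.189829
  stratum 4: (40/1130)²·(1 − 8/40)·225.85²/8 = 6.39151
  stratum 5: (430/1130)²·(1 − 73/430)·34.75²/73 = 1.98869
V̂(x̄_st) = 12.9177
SE(x̄_st) = √12.9177 = 3.59412

SE(x̄_st) ≈ 3.59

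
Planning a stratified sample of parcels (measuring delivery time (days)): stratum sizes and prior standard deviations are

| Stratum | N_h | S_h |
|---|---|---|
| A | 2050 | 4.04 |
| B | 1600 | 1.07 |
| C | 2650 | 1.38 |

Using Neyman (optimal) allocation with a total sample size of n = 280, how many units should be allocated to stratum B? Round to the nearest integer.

35

Neyman allocation: n_h = n · N_h S_h / Σ N_i S_i, with n = 280.
  stratum A: N_h·S_h = 2050·4.04 = 8282.00
  stratum B: N_h·S_h = 1600·1.07 = 1712.00
  stratum C: N_h·S_h = 2650·1.38 = 3657.00
Σ N_h S_h = 13651.00
n for stratum B = 280·1712.00/13651.00 = 35.115 → 35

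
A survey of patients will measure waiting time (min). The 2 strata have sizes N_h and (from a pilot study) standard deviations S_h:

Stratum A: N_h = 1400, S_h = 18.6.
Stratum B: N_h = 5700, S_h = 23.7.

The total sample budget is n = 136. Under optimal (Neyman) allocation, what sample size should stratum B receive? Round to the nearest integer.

114

Neyman allocation: n_h = n · N_h S_h / Σ N_i S_i, with n = 136.
  stratum A: N_h·S_h = 1400·18.6 = 26040.00
  stratum B: N_h·S_h = 5700·23.7 = 135090.00
Σ N_h S_h = 161130.00
n for stratum B = 136·135090.00/161130.00 = 114.021 → 114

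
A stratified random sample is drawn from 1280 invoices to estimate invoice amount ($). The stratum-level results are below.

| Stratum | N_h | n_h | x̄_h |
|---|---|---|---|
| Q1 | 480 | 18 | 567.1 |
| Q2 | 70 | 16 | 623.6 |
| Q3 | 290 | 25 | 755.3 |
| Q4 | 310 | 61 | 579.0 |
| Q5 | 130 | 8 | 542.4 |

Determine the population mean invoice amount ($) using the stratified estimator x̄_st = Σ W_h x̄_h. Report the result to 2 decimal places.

x̄_st ≈ 613.20

N = Σ N_h = 1280. Stratum weights W_h = N_h/N.
x̄_st = (480·567.1 + 70·623.6 + 290·755.3 + 310·579.0 + 130·542.4) / 1280 = 613.2023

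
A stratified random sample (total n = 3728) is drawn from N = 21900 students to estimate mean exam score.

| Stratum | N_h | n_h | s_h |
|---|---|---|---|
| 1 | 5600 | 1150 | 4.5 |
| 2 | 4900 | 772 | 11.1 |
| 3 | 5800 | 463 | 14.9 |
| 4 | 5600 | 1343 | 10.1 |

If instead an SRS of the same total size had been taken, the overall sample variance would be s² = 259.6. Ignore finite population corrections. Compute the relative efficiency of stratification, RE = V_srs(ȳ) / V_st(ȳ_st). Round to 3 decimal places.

V̂(ȳ_st) = Σ W_h² s_h²/n_h, with W_h = N_h/N and N = 21900:
  stratum 1: (5600/21900)²·4.5²/1150 = 0.00115137
  stratum 2: (4900/21900)²·11.1²/772 = 0.00798974
  stratum 3: (5800/21900)²·14.9²/463 = 0.0336325
  stratum 4: (5600/21900)²·10.1²/1343 = 0.00496655
V_st = 0.0477402
V_srs = s²/n = 259.6/3728 = 0.0696352
Relative efficiency = V_srs / V_st = 0.0696352/0.0477402 = 1.4586

RE ≈ 1.459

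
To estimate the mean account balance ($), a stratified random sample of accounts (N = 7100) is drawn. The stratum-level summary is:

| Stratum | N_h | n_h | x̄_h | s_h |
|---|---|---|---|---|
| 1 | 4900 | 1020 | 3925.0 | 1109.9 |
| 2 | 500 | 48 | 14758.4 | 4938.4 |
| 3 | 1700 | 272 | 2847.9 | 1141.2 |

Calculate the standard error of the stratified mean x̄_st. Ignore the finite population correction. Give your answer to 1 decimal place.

SE(x̄_st) ≈ 58.0

V̂(x̄_st) = Σ W_h² s_h²/n_h, with W_h = N_h/N and N = 7100:
  stratum 1: (4900/7100)²·1109.9²/1020 = 575.232
  stratum 2: (500/7100)²·4938.4²/48 = 2519.73
  stratum 3: (1700/7100)²·1141.2²/272 = 274.496
V̂(x̄_st) = 3369.46
SE(x̄_st) = √3369.46 = 58.0471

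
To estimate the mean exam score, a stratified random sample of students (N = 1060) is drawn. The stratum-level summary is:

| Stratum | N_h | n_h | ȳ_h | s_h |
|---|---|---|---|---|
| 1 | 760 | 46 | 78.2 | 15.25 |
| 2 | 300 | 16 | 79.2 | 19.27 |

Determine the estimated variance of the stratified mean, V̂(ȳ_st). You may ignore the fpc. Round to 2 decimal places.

V̂(ȳ_st) ≈ 4.46

V̂(ȳ_st) = Σ W_h² s_h²/n_h, with W_h = N_h/N and N = 1060:
  stratum 1: (760/1060)²·15.25²/46 = 2.59895
  stratum 2: (300/1060)²·19.27²/16 = 1.85898
V̂(ȳ_st) = 4.45792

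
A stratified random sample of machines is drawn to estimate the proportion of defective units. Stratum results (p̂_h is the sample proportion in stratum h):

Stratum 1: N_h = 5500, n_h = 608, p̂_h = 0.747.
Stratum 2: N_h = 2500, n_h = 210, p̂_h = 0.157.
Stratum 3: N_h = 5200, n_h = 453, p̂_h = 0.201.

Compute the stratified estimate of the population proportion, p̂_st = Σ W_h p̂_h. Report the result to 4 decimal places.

N = 13200; stratum weights W_h = N_h/N.
p̂_st = Σ W_h p̂_h = (5500·0.747 + 2500·0.157 + 5200·0.201)/13200 = 0.42017

p̂_st ≈ 0.4202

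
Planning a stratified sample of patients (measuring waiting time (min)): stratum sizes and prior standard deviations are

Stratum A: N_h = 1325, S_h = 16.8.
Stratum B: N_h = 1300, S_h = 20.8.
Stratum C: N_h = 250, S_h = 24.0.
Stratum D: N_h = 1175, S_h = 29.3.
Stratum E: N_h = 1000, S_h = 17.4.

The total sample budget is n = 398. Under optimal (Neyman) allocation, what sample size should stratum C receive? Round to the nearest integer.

Neyman allocation: n_h = n · N_h S_h / Σ N_i S_i, with n = 398.
  stratum A: N_h·S_h = 1325·16.8 = 22260.00
  stratum B: N_h·S_h = 1300·20.8 = 27040.00
  stratum C: N_h·S_h = 250·24.0 = 6000.00
  stratum D: N_h·S_h = 1175·29.3 = 34427.50
  stratum E: N_h·S_h = 1000·17.4 = 17400.00
Σ N_h S_h = 107127.50
n for stratum C = 398·6000.00/107127.50 = 22.291 → 22

22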